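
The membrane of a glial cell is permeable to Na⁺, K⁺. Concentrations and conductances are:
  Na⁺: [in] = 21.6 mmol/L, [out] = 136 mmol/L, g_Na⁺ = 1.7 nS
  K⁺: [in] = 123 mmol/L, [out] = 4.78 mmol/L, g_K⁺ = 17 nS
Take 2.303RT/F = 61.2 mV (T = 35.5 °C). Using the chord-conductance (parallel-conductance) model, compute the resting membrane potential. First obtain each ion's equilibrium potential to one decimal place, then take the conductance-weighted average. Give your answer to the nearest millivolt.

-74 mV

E_Na⁺ = (61.2/1)·log₁₀(136/21.6) = 48.9 mV
E_K⁺ = (61.2/1)·log₁₀(4.78/123) = -86.3 mV
Vm = (Σ gᵢEᵢ)/(Σ gᵢ) = (1.7·48.9 + 17·-86.3) / (1.7 + 17)
= -1383.97 / 18.7 = -74.01 mV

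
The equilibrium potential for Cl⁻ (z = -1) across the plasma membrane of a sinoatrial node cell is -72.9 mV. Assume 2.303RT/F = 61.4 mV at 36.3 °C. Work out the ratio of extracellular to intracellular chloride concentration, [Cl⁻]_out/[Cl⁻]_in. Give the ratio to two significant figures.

15

log₁₀([out]/[in]) = E·z/(61.4) = -72.9 × -1 / 61.4 = 1.1873
[out]/[in] = 10^(1.1873) = 15.39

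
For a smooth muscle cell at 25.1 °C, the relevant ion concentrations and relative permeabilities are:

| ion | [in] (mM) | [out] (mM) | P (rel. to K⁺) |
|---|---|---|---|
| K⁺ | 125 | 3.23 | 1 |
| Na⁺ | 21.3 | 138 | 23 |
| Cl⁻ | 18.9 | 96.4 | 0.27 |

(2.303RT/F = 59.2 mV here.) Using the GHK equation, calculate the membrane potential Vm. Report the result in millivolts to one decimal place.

Vm = 59.2 · log₁₀[(Σ P·[cation]ₒ + Σ P·[anion]ᵢ) / (Σ P·[cation]ᵢ + Σ P·[anion]ₒ)]
Numerator = 1×3.23 + 23×138 + 0.27×18.9 = 3182
Denominator = 1×125 + 23×21.3 + 0.27×96.4 = 640.9
Vm = 59.2 · log₁₀(4.9652) = 59.2 × (0.6959) = 41.20 mV

41.2 mV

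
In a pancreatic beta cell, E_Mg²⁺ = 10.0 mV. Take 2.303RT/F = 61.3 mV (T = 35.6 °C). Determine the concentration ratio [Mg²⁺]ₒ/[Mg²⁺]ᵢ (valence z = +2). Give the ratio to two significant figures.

log₁₀([out]/[in]) = E·z/(61.3) = 10.0 × 2 / 61.3 = 0.3263
[out]/[in] = 10^(0.3263) = 2.12

2.1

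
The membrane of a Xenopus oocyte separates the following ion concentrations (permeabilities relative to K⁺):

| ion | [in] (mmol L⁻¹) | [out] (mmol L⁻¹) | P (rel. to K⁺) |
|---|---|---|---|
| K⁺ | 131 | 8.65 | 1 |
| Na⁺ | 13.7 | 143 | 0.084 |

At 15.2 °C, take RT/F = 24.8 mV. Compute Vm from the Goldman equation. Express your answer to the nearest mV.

Vm = 24.8 · ln[(Σ P·[cation]ₒ + Σ P·[anion]ᵢ) / (Σ P·[cation]ᵢ + Σ P·[anion]ₒ)]
Numerator = 1×8.65 + 0.084×143 = 20.66
Denominator = 1×131 + 0.084×13.7 = 132.2
Vm = 24.8 · ln(0.15635) = 24.8 × (-1.8556) = -46.02 mV

-46 mV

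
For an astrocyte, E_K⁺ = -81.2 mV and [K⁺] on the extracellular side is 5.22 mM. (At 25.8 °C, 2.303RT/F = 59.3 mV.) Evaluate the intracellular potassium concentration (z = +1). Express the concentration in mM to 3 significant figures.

122 mM

Nernst: E = (59.3/1) · log₁₀([out]/[in]), so log₁₀([out]/[in]) = -81.2 × 1 / 59.3 = -1.3693.
[out]/[in] = 10^(-1.3693) = 0.04273.
[in] = 5.22 / 0.04273 = 122.2 mM.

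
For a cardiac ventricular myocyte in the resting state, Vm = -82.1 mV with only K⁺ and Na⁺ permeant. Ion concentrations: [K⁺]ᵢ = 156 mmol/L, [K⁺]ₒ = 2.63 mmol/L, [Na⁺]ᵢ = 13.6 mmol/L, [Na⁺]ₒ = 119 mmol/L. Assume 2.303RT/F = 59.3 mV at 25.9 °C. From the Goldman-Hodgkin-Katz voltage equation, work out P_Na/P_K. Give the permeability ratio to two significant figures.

0.032

Let α = P_Na/P_K. GHK: Vm = 59.3·log₁₀[(Kₒ + α·Naₒ)/(Kᵢ + α·Naᵢ)].
10^(Vm/59.3) = 10^(-82.1/59.3) = 0.041259
So 0.041259·(Kᵢ + α·Naᵢ) = Kₒ + α·Naₒ → α = (0.041259·156.0 − 2.63) / (119.0 − 0.041259·13.6)
α = (6.436 − 2.63) / (119.0 − 0.5611) = 3.806/118.4 = 0.03214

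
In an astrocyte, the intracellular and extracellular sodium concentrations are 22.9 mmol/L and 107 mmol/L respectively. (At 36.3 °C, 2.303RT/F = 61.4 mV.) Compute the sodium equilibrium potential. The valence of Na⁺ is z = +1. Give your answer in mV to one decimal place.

41.1 mV

E = (61.4/z) · log₁₀([Na⁺]_out/[Na⁺]_in) with z = +1.
= (61.4/1) · log₁₀(107/22.9) = 61.40 · log₁₀(4.672)
= 61.40 · (0.6695) = 41.11 mV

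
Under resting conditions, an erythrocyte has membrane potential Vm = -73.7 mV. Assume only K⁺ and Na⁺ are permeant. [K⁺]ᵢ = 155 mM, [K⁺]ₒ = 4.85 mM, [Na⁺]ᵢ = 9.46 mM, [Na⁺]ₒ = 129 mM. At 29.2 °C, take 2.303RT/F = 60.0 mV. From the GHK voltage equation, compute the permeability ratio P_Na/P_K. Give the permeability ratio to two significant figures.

0.034

Let α = P_Na/P_K. GHK: Vm = 60.0·log₁₀[(Kₒ + α·Naₒ)/(Kᵢ + α·Naᵢ)].
10^(Vm/60.0) = 10^(-73.7/60.0) = 0.059111
So 0.059111·(Kᵢ + α·Naᵢ) = Kₒ + α·Naₒ → α = (0.059111·155.0 − 4.85) / (129.0 − 0.059111·9.46)
α = (9.162 − 4.85) / (129.0 − 0.5592) = 4.312/128.4 = 0.03357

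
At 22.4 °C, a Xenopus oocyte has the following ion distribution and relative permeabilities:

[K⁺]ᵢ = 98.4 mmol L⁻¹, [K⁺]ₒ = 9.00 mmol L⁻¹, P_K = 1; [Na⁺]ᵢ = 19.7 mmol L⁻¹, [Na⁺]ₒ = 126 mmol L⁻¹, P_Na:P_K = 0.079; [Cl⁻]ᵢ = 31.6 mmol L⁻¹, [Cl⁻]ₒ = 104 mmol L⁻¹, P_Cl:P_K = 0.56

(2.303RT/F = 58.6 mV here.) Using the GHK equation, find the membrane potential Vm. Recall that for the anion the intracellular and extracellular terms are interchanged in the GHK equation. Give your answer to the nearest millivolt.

-37 mV

Vm = 58.6 · log₁₀[(Σ P·[cation]ₒ + Σ P·[anion]ᵢ) / (Σ P·[cation]ᵢ + Σ P·[anion]ₒ)]
Numerator = 1×9.00 + 0.079×126 + 0.56×31.6 = 36.65
Denominator = 1×98.4 + 0.079×19.7 + 0.56×104 = 158.2
Vm = 58.6 · log₁₀(0.23167) = 58.6 × (-0.6351) = -37.22 mV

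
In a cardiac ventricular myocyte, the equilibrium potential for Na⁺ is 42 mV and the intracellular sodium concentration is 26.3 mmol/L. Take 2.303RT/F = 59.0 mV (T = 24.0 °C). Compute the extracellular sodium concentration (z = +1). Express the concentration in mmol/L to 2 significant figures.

140 mmol/L

Nernst: E = (59.0/1) · log₁₀([out]/[in]), so log₁₀([out]/[in]) = 42.0 × 1 / 59.0 = 0.7119.
[out]/[in] = 10^(0.7119) = 5.151.
[out] = 5.151 × 26.3 = 135.5 mmol/L.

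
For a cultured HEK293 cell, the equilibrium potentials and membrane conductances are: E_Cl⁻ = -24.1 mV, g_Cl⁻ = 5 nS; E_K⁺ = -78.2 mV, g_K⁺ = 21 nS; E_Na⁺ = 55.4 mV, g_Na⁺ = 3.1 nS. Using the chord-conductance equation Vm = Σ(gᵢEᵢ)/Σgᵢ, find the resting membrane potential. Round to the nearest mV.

Σ gᵢEᵢ = 5·(-24.1) + 21·(-78.2) + 3.1·(55.4) = -1590.96
Σ gᵢ = 5 + 21 + 3.1 = 29.1
Vm = -1590.96 / 29.1 = -54.67 mV

-55 mV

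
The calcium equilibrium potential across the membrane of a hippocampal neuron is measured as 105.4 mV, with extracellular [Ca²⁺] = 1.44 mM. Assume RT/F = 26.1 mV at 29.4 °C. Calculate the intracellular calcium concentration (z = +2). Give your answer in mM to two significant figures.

Nernst: E = (26.1/2) · ln([out]/[in]), so ln([out]/[in]) = 105.4 × 2 / 26.1 = 8.0766.
[out]/[in] = e^(8.0766) = 3218.
[in] = 1.44 / 3218 = 0.0004474 mM.

0.00045 mM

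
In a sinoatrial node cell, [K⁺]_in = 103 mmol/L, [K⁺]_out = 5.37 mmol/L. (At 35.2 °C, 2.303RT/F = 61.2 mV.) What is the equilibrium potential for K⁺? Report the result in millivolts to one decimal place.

E = (61.2/z) · log₁₀([K⁺]_out/[K⁺]_in) with z = +1.
= (61.2/1) · log₁₀(5.37/103) = 61.20 · log₁₀(0.05214)
= 61.20 · (-1.2829) = -78.51 mV

-78.5 mV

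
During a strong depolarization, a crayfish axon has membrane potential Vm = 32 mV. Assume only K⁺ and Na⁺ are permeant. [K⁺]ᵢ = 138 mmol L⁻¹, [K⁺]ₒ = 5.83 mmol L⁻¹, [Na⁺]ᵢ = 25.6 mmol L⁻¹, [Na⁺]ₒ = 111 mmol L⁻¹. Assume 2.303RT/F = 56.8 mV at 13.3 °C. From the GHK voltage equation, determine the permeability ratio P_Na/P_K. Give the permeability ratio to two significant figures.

29

Let α = P_Na/P_K. GHK: Vm = 56.8·log₁₀[(Kₒ + α·Naₒ)/(Kᵢ + α·Naᵢ)].
10^(Vm/56.8) = 10^(32.0/56.8) = 3.6592
So 3.6592·(Kᵢ + α·Naᵢ) = Kₒ + α·Naₒ → α = (3.6592·138.0 − 5.83) / (111.0 − 3.6592·25.6)
α = (505 − 5.83) / (111.0 − 93.67) = 499.1/17.33 = 28.81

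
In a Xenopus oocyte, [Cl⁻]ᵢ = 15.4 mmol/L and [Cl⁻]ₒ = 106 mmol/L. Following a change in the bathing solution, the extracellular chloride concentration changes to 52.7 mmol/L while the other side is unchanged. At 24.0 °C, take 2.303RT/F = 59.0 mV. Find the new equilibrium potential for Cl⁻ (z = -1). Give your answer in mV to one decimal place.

After the shift: [Cl⁻]_out = 52.7, [Cl⁻]_in = 15.4 mmol/L.
E_new = (59.0/-1)·log₁₀(52.7/15.4) = -59.00 · (0.5343) = -31.52 mV

-31.5 mV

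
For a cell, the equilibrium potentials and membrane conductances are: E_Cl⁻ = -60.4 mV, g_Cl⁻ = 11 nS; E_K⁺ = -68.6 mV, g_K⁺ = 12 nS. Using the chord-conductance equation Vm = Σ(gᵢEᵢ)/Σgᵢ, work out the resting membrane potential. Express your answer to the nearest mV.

-65 mV

Σ gᵢEᵢ = 11·(-60.4) + 12·(-68.6) = -1487.60
Σ gᵢ = 11 + 12 = 23
Vm = -1487.60 / 23 = -64.68 mV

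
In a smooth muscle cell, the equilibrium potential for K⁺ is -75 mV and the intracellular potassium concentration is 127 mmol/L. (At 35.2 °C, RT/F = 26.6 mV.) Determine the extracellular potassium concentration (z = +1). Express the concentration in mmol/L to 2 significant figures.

7.6 mmol/L

Nernst: E = (26.6/1) · ln([out]/[in]), so ln([out]/[in]) = -75.0 × 1 / 26.6 = -2.8195.
[out]/[in] = e^(-2.8195) = 0.05963.
[out] = 0.05963 × 127 = 7.573 mmol/L.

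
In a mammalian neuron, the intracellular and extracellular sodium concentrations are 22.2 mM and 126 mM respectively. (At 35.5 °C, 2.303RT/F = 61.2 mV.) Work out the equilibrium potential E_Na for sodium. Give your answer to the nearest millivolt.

E = (61.2/z) · log₁₀([Na⁺]_out/[Na⁺]_in) with z = +1.
= (61.2/1) · log₁₀(126/22.2) = 61.20 · log₁₀(5.676)
= 61.20 · (0.7540) = 46.15 mV

46 mV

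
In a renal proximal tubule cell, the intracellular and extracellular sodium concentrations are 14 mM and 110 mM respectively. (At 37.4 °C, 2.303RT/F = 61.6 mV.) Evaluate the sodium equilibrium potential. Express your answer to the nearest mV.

E = (61.6/z) · log₁₀([Na⁺]_out/[Na⁺]_in) with z = +1.
= (61.6/1) · log₁₀(110/14) = 61.60 · log₁₀(7.857)
= 61.60 · (0.8953) = 55.15 mV

55 mV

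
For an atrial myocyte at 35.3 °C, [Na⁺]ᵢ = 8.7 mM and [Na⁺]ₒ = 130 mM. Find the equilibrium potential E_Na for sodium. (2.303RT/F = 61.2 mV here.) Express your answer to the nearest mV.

E = (61.2/z) · log₁₀([Na⁺]_out/[Na⁺]_in) with z = +1.
= (61.2/1) · log₁₀(130/8.7) = 61.20 · log₁₀(14.94)
= 61.20 · (1.1744) = 71.87 mV

72 mV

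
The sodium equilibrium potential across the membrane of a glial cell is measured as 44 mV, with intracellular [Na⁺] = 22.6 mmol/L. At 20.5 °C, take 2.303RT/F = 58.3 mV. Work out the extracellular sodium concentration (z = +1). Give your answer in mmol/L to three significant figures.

Nernst: E = (58.3/1) · log₁₀([out]/[in]), so log₁₀([out]/[in]) = 44.0 × 1 / 58.3 = 0.7547.
[out]/[in] = 10^(0.7547) = 5.685.
[out] = 5.685 × 22.6 = 128.5 mmol/L.

128 mmol/L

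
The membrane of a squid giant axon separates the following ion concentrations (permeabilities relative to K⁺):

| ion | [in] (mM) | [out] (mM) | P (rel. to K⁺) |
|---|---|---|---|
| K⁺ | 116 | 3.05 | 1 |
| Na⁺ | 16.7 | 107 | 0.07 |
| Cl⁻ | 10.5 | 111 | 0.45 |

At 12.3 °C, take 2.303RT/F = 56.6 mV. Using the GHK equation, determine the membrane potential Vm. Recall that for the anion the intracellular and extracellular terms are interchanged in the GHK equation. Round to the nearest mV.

Vm = 56.6 · log₁₀[(Σ P·[cation]ₒ + Σ P·[anion]ᵢ) / (Σ P·[cation]ᵢ + Σ P·[anion]ₒ)]
Numerator = 1×3.05 + 0.07×107 + 0.45×10.5 = 15.27
Denominator = 1×116 + 0.07×16.7 + 0.45×111 = 167.1
Vm = 56.6 · log₁₀(0.091342) = 56.6 × (-1.0393) = -58.83 mV

-59 mV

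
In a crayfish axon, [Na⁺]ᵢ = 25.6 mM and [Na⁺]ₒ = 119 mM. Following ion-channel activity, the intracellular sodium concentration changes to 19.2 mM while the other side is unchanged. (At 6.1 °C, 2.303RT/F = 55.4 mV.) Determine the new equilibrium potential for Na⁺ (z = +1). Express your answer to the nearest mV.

44 mV

After the shift: [Na⁺]_out = 119, [Na⁺]_in = 19.2 mM.
E_new = (55.4/1)·log₁₀(119/19.2) = 55.40 · (0.7922) = 43.89 mV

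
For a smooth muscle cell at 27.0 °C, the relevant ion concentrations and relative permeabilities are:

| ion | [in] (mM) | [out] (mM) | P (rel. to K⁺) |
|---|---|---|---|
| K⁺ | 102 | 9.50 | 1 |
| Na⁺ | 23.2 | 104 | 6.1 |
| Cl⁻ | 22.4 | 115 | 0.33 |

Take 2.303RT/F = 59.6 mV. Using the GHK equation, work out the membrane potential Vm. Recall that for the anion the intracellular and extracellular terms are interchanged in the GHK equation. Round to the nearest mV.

22 mV

Vm = 59.6 · log₁₀[(Σ P·[cation]ₒ + Σ P·[anion]ᵢ) / (Σ P·[cation]ᵢ + Σ P·[anion]ₒ)]
Numerator = 1×9.50 + 6.1×104 + 0.33×22.4 = 651.3
Denominator = 1×102 + 6.1×23.2 + 0.33×115 = 281.5
Vm = 59.6 · log₁₀(2.3139) = 59.6 × (0.3643) = 21.71 mV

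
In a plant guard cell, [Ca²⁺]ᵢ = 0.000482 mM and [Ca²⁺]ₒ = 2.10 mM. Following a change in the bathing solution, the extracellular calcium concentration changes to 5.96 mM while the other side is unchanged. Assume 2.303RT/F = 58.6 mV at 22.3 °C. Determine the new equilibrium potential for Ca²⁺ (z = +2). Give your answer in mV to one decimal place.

After the shift: [Ca²⁺]_out = 5.96, [Ca²⁺]_in = 0.000482 mM.
E_new = (58.6/2)·log₁₀(5.96/0.000482) = 29.30 · (4.0922) = 119.90 mV

119.9 mV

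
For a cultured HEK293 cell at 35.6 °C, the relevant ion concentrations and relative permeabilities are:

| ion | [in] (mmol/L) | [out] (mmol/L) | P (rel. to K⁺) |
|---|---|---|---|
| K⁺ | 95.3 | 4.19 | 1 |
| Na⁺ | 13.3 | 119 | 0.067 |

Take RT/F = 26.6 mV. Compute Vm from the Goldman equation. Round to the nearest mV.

-55 mV

Vm = 26.6 · ln[(Σ P·[cation]ₒ + Σ P·[anion]ᵢ) / (Σ P·[cation]ᵢ + Σ P·[anion]ₒ)]
Numerator = 1×4.19 + 0.067×119 = 12.16
Denominator = 1×95.3 + 0.067×13.3 = 96.19
Vm = 26.6 · ln(0.12645) = 26.6 × (-2.0679) = -55.01 mV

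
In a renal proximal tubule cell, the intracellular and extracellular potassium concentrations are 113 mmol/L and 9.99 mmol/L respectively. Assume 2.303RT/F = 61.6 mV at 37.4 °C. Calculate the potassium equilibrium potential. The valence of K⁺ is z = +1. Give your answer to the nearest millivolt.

-65 mV

E = (61.6/z) · log₁₀([K⁺]_out/[K⁺]_in) with z = +1.
= (61.6/1) · log₁₀(9.99/113) = 61.60 · log₁₀(0.08841)
= 61.60 · (-1.0535) = -64.90 mV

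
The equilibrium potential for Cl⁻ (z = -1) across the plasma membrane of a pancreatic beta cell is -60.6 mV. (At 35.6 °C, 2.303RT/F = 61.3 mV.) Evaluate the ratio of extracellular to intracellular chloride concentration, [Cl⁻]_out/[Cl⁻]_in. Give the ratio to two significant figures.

log₁₀([out]/[in]) = E·z/(61.3) = -60.6 × -1 / 61.3 = 0.9886
[out]/[in] = 10^(0.9886) = 9.74

9.7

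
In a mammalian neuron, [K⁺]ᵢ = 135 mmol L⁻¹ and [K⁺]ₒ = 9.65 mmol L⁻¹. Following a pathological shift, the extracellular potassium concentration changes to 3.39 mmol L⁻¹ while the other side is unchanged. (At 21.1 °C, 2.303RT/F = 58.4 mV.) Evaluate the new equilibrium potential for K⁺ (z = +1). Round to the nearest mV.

After the shift: [K⁺]_out = 3.39, [K⁺]_in = 135 mmol L⁻¹.
E_new = (58.4/1)·log₁₀(3.39/135) = 58.40 · (-1.6001) = -93.45 mV

-93 mV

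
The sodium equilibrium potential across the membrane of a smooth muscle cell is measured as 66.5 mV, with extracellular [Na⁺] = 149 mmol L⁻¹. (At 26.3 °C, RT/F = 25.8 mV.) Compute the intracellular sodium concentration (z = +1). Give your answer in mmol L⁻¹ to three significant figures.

Nernst: E = (25.8/1) · ln([out]/[in]), so ln([out]/[in]) = 66.5 × 1 / 25.8 = 2.5775.
[out]/[in] = e^(2.5775) = 13.16.
[in] = 149 / 13.16 = 11.32 mmol L⁻¹.

11.3 mmol L⁻¹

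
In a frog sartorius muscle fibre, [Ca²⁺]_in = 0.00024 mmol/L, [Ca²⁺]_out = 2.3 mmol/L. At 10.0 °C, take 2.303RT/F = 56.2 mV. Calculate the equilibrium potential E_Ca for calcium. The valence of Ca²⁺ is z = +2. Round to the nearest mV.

E = (56.2/z) · log₁₀([Ca²⁺]_out/[Ca²⁺]_in) with z = +2.
= (56.2/2) · log₁₀(2.3/0.00024) = 28.10 · log₁₀(9583)
= 28.10 · (3.9815) = 111.88 mV

112 mV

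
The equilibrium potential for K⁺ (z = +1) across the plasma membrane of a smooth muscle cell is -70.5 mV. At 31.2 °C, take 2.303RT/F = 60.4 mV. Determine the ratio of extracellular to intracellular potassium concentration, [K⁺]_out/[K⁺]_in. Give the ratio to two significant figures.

log₁₀([out]/[in]) = E·z/(60.4) = -70.5 × 1 / 60.4 = -1.1672
[out]/[in] = 10^(-1.1672) = 0.06804

0.068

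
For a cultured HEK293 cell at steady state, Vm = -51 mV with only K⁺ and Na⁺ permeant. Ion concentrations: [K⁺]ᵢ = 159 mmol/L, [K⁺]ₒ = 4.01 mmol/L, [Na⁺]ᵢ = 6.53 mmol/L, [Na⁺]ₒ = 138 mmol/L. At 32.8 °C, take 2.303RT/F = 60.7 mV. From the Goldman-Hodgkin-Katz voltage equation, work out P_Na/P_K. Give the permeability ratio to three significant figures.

Let α = P_Na/P_K. GHK: Vm = 60.7·log₁₀[(Kₒ + α·Naₒ)/(Kᵢ + α·Naᵢ)].
10^(Vm/60.7) = 10^(-51.0/60.7) = 0.14448
So 0.14448·(Kᵢ + α·Naᵢ) = Kₒ + α·Naₒ → α = (0.14448·159.0 − 4.01) / (138.0 − 0.14448·6.53)
α = (22.97 − 4.01) / (138.0 − 0.9434) = 18.96/137.1 = 0.1384

0.138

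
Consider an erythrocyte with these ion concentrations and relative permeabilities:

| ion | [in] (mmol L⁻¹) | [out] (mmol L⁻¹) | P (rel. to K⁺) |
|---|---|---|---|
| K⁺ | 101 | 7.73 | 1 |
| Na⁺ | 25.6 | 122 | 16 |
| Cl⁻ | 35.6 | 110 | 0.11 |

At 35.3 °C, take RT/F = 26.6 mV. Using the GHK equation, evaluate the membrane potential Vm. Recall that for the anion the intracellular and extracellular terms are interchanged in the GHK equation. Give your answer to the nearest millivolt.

Vm = 26.6 · ln[(Σ P·[cation]ₒ + Σ P·[anion]ᵢ) / (Σ P·[cation]ᵢ + Σ P·[anion]ₒ)]
Numerator = 1×7.73 + 16×122 + 0.11×35.6 = 1964
Denominator = 1×101 + 16×25.6 + 0.11×110 = 522.7
Vm = 26.6 · ln(3.7567) = 26.6 × (1.3236) = 35.21 mV

35 mV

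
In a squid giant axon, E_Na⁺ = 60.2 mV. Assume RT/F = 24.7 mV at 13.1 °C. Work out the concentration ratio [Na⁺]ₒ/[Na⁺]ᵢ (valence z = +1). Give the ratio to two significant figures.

ln([out]/[in]) = E·z/(24.7) = 60.2 × 1 / 24.7 = 2.4372
[out]/[in] = e^(2.4372) = 11.44

11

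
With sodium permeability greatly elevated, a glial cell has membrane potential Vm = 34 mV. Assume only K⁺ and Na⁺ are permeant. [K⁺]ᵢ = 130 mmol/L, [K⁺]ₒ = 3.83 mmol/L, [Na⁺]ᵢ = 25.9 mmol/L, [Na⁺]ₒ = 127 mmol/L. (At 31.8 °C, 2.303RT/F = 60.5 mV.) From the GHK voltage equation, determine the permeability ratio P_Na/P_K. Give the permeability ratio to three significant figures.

14.5

Let α = P_Na/P_K. GHK: Vm = 60.5·log₁₀[(Kₒ + α·Naₒ)/(Kᵢ + α·Naᵢ)].
10^(Vm/60.5) = 10^(34.0/60.5) = 3.6474
So 3.6474·(Kᵢ + α·Naᵢ) = Kₒ + α·Naₒ → α = (3.6474·130.0 − 3.83) / (127.0 − 3.6474·25.9)
α = (474.2 − 3.83) / (127.0 − 94.47) = 470.3/32.53 = 14.46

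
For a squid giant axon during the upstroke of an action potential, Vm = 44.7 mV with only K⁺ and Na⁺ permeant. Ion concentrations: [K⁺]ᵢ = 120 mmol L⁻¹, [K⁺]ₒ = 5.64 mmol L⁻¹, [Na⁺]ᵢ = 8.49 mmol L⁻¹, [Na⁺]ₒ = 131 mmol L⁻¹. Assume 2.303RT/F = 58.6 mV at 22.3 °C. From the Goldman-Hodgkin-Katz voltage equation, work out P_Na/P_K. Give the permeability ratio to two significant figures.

Let α = P_Na/P_K. GHK: Vm = 58.6·log₁₀[(Kₒ + α·Naₒ)/(Kᵢ + α·Naᵢ)].
10^(Vm/58.6) = 10^(44.7/58.6) = 5.7916
So 5.7916·(Kᵢ + α·Naᵢ) = Kₒ + α·Naₒ → α = (5.7916·120.0 − 5.64) / (131.0 − 5.7916·8.49)
α = (695 − 5.64) / (131.0 − 49.17) = 689.4/81.83 = 8.424

8.4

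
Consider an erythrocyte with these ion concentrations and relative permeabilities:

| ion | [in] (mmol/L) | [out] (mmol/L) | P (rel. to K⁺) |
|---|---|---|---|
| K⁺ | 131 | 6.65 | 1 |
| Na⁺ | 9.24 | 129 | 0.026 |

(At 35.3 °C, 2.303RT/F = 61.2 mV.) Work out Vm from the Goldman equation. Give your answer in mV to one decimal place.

Vm = 61.2 · log₁₀[(Σ P·[cation]ₒ + Σ P·[anion]ᵢ) / (Σ P·[cation]ᵢ + Σ P·[anion]ₒ)]
Numerator = 1×6.65 + 0.026×129 = 10
Denominator = 1×131 + 0.026×9.24 = 131.2
Vm = 61.2 · log₁₀(0.076227) = 61.2 × (-1.1179) = -68.42 mV

-68.4 mV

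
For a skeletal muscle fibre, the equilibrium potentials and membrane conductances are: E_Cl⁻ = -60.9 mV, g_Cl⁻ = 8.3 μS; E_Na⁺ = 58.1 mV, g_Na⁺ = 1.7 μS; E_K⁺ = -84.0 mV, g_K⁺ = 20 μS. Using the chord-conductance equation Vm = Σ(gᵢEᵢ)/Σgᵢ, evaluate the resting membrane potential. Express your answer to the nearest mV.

-70 mV

Σ gᵢEᵢ = 8.3·(-60.9) + 1.7·(58.1) + 20·(-84.0) = -2086.70
Σ gᵢ = 8.3 + 1.7 + 20 = 30
Vm = -2086.70 / 30 = -69.56 mV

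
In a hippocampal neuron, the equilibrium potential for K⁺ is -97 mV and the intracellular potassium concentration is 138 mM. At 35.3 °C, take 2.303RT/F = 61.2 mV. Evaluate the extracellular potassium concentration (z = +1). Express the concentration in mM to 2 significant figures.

3.6 mM

Nernst: E = (61.2/1) · log₁₀([out]/[in]), so log₁₀([out]/[in]) = -97.0 × 1 / 61.2 = -1.5850.
[out]/[in] = 10^(-1.5850) = 0.026.
[out] = 0.026 × 138 = 3.588 mM.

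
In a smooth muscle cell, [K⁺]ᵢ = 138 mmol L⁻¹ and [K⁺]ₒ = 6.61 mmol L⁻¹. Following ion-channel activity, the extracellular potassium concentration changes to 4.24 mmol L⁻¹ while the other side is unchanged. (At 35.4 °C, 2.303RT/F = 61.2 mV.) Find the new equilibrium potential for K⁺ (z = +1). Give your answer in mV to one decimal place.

-92.6 mV

After the shift: [K⁺]_out = 4.24, [K⁺]_in = 138 mmol L⁻¹.
E_new = (61.2/1)·log₁₀(4.24/138) = 61.20 · (-1.5125) = -92.57 mV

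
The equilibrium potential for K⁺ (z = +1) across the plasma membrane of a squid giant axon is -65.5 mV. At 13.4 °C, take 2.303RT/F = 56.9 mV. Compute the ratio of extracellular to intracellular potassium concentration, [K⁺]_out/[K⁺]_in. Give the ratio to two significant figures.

0.071

log₁₀([out]/[in]) = E·z/(56.9) = -65.5 × 1 / 56.9 = -1.1511
[out]/[in] = 10^(-1.1511) = 0.07061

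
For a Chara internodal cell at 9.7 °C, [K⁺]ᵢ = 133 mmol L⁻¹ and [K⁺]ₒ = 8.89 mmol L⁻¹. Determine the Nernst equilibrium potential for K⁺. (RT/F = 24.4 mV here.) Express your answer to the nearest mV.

-66 mV

E = (24.4/z) · ln([K⁺]_out/[K⁺]_in) with z = +1.
= (24.4/1) · ln(8.89/133) = 24.40 · ln(0.06684)
= 24.40 · (-2.7054) = -66.01 mV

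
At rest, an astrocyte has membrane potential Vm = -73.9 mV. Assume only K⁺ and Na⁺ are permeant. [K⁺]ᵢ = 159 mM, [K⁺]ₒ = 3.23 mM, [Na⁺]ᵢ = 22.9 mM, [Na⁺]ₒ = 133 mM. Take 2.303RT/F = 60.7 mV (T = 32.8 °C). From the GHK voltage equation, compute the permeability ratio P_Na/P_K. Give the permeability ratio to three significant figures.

Let α = P_Na/P_K. GHK: Vm = 60.7·log₁₀[(Kₒ + α·Naₒ)/(Kᵢ + α·Naᵢ)].
10^(Vm/60.7) = 10^(-73.9/60.7) = 0.060609
So 0.060609·(Kᵢ + α·Naᵢ) = Kₒ + α·Naₒ → α = (0.060609·159.0 − 3.23) / (133.0 − 0.060609·22.9)
α = (9.637 − 3.23) / (133.0 − 1.388) = 6.407/131.6 = 0.04868

0.0487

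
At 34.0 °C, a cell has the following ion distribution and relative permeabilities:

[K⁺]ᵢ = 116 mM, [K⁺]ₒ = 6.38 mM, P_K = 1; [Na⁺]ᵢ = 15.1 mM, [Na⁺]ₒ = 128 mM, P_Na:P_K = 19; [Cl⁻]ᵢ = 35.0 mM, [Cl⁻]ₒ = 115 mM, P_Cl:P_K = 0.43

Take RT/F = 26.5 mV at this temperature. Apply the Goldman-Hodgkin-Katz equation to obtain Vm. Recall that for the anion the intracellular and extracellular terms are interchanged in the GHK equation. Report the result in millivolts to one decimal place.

Vm = 26.5 · ln[(Σ P·[cation]ₒ + Σ P·[anion]ᵢ) / (Σ P·[cation]ᵢ + Σ P·[anion]ₒ)]
Numerator = 1×6.38 + 19×128 + 0.43×35.0 = 2453
Denominator = 1×116 + 19×15.1 + 0.43×115 = 452.3
Vm = 26.5 · ln(5.4237) = 26.5 × (1.6908) = 44.81 mV

44.8 mV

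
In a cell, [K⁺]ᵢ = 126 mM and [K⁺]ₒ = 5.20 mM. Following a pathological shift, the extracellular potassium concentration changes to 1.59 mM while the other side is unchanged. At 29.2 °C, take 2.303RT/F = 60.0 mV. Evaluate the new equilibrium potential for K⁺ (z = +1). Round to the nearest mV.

After the shift: [K⁺]_out = 1.59, [K⁺]_in = 126 mM.
E_new = (60.0/1)·log₁₀(1.59/126) = 60.00 · (-1.8990) = -113.94 mV

-114 mV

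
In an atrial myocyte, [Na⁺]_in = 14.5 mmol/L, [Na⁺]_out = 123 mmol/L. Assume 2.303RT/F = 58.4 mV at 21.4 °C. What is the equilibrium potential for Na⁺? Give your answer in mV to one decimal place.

E = (58.4/z) · log₁₀([Na⁺]_out/[Na⁺]_in) with z = +1.
= (58.4/1) · log₁₀(123/14.5) = 58.40 · log₁₀(8.483)
= 58.40 · (0.9285) = 54.23 mV

54.2 mV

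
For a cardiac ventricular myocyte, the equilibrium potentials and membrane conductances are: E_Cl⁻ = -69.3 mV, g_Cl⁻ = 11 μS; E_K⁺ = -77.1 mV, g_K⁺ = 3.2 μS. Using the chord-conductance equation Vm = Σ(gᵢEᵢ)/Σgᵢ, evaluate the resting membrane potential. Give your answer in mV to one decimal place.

-71.1 mV

Σ gᵢEᵢ = 11·(-69.3) + 3.2·(-77.1) = -1009.02
Σ gᵢ = 11 + 3.2 = 14.2
Vm = -1009.02 / 14.2 = -71.06 mV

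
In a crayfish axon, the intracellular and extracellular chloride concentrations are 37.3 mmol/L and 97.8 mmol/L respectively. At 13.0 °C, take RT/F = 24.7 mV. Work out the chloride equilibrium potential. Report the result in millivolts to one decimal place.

E = (24.7/z) · ln([Cl⁻]_out/[Cl⁻]_in) with z = -1.
For an anion, dividing by z = -1 reverses the sign.
= (24.7/-1) · ln(97.8/37.3) = -24.70 · ln(2.622)
= -24.70 · (0.9639) = -23.81 mV

-23.8 mV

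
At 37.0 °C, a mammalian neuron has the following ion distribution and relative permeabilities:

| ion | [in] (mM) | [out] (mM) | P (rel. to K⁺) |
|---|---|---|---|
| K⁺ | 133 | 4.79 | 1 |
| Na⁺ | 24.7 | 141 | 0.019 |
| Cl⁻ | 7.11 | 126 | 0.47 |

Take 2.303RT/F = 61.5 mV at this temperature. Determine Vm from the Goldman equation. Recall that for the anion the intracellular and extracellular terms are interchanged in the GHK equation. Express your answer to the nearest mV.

Vm = 61.5 · log₁₀[(Σ P·[cation]ₒ + Σ P·[anion]ᵢ) / (Σ P·[cation]ᵢ + Σ P·[anion]ₒ)]
Numerator = 1×4.79 + 0.019×141 + 0.47×7.11 = 10.81
Denominator = 1×133 + 0.019×24.7 + 0.47×126 = 192.7
Vm = 61.5 · log₁₀(0.056104) = 61.5 × (-1.2510) = -76.94 mV

-77 mV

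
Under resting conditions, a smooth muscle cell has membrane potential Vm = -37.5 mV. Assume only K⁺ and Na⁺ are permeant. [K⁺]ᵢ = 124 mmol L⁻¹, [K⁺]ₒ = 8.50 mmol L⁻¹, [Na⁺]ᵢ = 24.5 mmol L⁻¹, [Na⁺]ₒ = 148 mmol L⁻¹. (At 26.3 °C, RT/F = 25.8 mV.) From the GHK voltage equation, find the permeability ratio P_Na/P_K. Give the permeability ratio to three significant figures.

Let α = P_Na/P_K. GHK: Vm = 25.8·ln[(Kₒ + α·Naₒ)/(Kᵢ + α·Naᵢ)].
e^(Vm/25.8) = e^(-37.5/25.8) = 0.23375
So 0.23375·(Kᵢ + α·Naᵢ) = Kₒ + α·Naₒ → α = (0.23375·124.0 − 8.5) / (148.0 − 0.23375·24.5)
α = (28.99 − 8.5) / (148.0 − 5.727) = 20.49/142.3 = 0.144

0.144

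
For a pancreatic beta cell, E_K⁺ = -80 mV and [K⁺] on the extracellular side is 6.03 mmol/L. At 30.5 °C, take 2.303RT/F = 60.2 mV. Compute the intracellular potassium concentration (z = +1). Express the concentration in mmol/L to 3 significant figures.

129 mmol/L

Nernst: E = (60.2/1) · log₁₀([out]/[in]), so log₁₀([out]/[in]) = -80.0 × 1 / 60.2 = -1.3289.
[out]/[in] = 10^(-1.3289) = 0.04689.
[in] = 6.03 / 0.04689 = 128.6 mmol/L.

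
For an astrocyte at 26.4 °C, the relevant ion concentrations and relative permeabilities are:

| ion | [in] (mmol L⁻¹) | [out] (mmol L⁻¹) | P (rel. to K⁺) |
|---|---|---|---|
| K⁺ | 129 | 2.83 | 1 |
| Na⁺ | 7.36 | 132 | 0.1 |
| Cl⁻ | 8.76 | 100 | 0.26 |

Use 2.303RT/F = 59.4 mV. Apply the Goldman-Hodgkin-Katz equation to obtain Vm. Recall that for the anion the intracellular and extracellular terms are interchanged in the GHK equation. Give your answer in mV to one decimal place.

Vm = 59.4 · log₁₀[(Σ P·[cation]ₒ + Σ P·[anion]ᵢ) / (Σ P·[cation]ᵢ + Σ P·[anion]ₒ)]
Numerator = 1×2.83 + 0.1×132 + 0.26×8.76 = 18.31
Denominator = 1×129 + 0.1×7.36 + 0.26×100 = 155.7
Vm = 59.4 · log₁₀(0.11756) = 59.4 × (-0.9298) = -55.23 mV

-55.2 mV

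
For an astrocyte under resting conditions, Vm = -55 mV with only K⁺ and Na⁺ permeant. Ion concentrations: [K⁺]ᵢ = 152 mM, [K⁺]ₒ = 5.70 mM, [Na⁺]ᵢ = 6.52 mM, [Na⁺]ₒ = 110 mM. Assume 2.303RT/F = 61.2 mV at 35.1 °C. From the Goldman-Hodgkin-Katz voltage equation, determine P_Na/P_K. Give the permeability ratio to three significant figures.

0.124

Let α = P_Na/P_K. GHK: Vm = 61.2·log₁₀[(Kₒ + α·Naₒ)/(Kᵢ + α·Naᵢ)].
10^(Vm/61.2) = 10^(-55.0/61.2) = 0.12627
So 0.12627·(Kᵢ + α·Naᵢ) = Kₒ + α·Naₒ → α = (0.12627·152.0 − 5.7) / (110.0 − 0.12627·6.52)
α = (19.19 − 5.7) / (110.0 − 0.8233) = 13.49/109.2 = 0.1236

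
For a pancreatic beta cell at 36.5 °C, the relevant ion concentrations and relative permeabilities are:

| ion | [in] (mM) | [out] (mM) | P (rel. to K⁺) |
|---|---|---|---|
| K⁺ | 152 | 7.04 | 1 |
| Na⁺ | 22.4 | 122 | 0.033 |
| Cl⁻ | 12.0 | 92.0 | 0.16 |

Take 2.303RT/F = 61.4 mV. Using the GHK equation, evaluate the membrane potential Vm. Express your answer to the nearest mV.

Vm = 61.4 · log₁₀[(Σ P·[cation]ₒ + Σ P·[anion]ᵢ) / (Σ P·[cation]ᵢ + Σ P·[anion]ₒ)]
Numerator = 1×7.04 + 0.033×122 + 0.16×12.0 = 12.99
Denominator = 1×152 + 0.033×22.4 + 0.16×92.0 = 167.5
Vm = 61.4 · log₁₀(0.077547) = 61.4 × (-1.1104) = -68.18 mV

-68 mV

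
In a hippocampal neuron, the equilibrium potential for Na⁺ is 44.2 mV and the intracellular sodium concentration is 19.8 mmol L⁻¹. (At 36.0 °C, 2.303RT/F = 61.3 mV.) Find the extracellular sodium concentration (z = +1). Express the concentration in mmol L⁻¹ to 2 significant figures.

Nernst: E = (61.3/1) · log₁₀([out]/[in]), so log₁₀([out]/[in]) = 44.2 × 1 / 61.3 = 0.7210.
[out]/[in] = 10^(0.7210) = 5.261.
[out] = 5.261 × 19.8 = 104.2 mmol L⁻¹.

100 mmol L⁻¹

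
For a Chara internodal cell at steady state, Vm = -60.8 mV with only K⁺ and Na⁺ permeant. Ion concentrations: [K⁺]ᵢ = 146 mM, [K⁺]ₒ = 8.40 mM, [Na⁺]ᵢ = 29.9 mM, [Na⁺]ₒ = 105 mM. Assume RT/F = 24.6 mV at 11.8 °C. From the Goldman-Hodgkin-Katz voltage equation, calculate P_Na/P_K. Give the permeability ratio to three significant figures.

Let α = P_Na/P_K. GHK: Vm = 24.6·ln[(Kₒ + α·Naₒ)/(Kᵢ + α·Naᵢ)].
e^(Vm/24.6) = e^(-60.8/24.6) = 0.084454
So 0.084454·(Kᵢ + α·Naᵢ) = Kₒ + α·Naₒ → α = (0.084454·146.0 − 8.4) / (105.0 − 0.084454·29.9)
α = (12.33 − 8.4) / (105.0 − 2.525) = 3.93/102.5 = 0.03835

0.0384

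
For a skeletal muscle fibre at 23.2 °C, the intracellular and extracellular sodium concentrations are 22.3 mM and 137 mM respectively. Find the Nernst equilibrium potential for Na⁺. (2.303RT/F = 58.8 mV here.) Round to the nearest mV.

46 mV

E = (58.8/z) · log₁₀([Na⁺]_out/[Na⁺]_in) with z = +1.
= (58.8/1) · log₁₀(137/22.3) = 58.80 · log₁₀(6.143)
= 58.80 · (0.7884) = 46.36 mV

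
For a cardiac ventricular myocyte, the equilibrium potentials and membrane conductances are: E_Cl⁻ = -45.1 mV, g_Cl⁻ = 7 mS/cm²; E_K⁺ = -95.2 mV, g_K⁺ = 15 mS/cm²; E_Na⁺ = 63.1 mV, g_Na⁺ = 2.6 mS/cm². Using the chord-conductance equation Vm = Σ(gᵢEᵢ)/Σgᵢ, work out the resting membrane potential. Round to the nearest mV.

Σ gᵢEᵢ = 7·(-45.1) + 15·(-95.2) + 2.6·(63.1) = -1579.64
Σ gᵢ = 7 + 15 + 2.6 = 24.6
Vm = -1579.64 / 24.6 = -64.21 mV

-64 mV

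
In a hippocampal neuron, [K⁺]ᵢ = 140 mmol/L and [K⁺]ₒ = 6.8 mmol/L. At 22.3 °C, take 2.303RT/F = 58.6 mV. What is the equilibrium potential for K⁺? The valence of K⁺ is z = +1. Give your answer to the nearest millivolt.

-77 mV

E = (58.6/z) · log₁₀([K⁺]_out/[K⁺]_in) with z = +1.
= (58.6/1) · log₁₀(6.8/140) = 58.60 · log₁₀(0.04857)
= 58.60 · (-1.3136) = -76.98 mV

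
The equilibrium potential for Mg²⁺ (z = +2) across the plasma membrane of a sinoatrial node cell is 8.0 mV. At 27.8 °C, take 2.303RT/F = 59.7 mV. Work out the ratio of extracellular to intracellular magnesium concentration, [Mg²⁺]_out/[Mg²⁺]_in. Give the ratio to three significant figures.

log₁₀([out]/[in]) = E·z/(59.7) = 8.0 × 2 / 59.7 = 0.2680
[out]/[in] = 10^(0.2680) = 1.854

1.85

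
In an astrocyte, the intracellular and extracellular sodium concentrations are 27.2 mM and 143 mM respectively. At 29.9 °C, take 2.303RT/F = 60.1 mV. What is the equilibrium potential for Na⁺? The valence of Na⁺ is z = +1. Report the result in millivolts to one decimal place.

43.3 mV

E = (60.1/z) · log₁₀([Na⁺]_out/[Na⁺]_in) with z = +1.
= (60.1/1) · log₁₀(143/27.2) = 60.10 · log₁₀(5.257)
= 60.10 · (0.7208) = 43.32 mV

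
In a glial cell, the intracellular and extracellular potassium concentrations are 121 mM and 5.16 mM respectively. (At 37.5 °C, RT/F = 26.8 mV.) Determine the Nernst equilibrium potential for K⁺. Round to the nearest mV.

-85 mV

E = (26.8/z) · ln([K⁺]_out/[K⁺]_in) with z = +1.
= (26.8/1) · ln(5.16/121) = 26.80 · ln(0.04264)
= 26.80 · (-3.1549) = -84.55 mV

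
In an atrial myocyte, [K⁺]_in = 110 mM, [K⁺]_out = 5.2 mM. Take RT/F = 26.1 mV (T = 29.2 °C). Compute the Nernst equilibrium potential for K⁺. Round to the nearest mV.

E = (26.1/z) · ln([K⁺]_out/[K⁺]_in) with z = +1.
= (26.1/1) · ln(5.2/110) = 26.10 · ln(0.04727)
= 26.10 · (-3.0518) = -79.65 mV

-80 mV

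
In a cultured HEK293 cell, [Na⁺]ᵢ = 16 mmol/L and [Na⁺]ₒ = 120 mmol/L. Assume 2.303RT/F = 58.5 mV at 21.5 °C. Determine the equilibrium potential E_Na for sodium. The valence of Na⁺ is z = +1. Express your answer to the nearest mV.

51 mV

E = (58.5/z) · log₁₀([Na⁺]_out/[Na⁺]_in) with z = +1.
= (58.5/1) · log₁₀(120/16) = 58.50 · log₁₀(7.5)
= 58.50 · (0.8751) = 51.19 mV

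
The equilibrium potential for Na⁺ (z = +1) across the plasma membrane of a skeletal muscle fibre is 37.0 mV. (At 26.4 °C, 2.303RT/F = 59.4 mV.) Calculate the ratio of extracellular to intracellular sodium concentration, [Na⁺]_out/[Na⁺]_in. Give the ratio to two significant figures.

4.2

log₁₀([out]/[in]) = E·z/(59.4) = 37.0 × 1 / 59.4 = 0.6229
[out]/[in] = 10^(0.6229) = 4.197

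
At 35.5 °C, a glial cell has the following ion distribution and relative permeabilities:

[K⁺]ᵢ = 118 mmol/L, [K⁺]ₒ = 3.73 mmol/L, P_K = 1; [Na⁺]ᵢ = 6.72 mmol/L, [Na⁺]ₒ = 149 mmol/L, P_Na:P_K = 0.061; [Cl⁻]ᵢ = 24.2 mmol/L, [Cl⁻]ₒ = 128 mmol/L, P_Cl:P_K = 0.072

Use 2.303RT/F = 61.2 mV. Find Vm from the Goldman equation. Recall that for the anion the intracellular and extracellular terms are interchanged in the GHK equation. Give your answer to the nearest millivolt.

-58 mV

Vm = 61.2 · log₁₀[(Σ P·[cation]ₒ + Σ P·[anion]ᵢ) / (Σ P·[cation]ᵢ + Σ P·[anion]ₒ)]
Numerator = 1×3.73 + 0.061×149 + 0.072×24.2 = 14.56
Denominator = 1×118 + 0.061×6.72 + 0.072×128 = 127.6
Vm = 61.2 · log₁₀(0.11409) = 61.2 × (-0.9427) = -57.70 mV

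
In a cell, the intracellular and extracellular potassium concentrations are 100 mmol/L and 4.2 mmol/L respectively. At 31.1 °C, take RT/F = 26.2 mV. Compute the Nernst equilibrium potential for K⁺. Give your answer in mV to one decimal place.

E = (26.2/z) · ln([K⁺]_out/[K⁺]_in) with z = +1.
= (26.2/1) · ln(4.2/100) = 26.20 · ln(0.042)
= 26.20 · (-3.1701) = -83.06 mV

-83.1 mV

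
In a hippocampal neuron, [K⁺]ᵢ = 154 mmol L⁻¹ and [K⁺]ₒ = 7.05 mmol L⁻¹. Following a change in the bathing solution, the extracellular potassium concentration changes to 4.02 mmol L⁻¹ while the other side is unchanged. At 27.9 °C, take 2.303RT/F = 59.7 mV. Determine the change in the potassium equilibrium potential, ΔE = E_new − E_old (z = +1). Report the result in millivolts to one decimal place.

-14.6 mV

E_old = (59.7/1)·log₁₀(7.05/154) = -79.96 mV
E_new = (59.7/1)·log₁₀(4.02/154) = -94.52 mV
ΔE = -94.52 − (-79.96) = -14.56 mV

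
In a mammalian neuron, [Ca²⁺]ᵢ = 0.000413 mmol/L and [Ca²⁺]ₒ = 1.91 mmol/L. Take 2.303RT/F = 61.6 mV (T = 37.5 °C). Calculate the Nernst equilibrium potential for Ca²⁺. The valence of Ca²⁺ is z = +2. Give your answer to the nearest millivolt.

E = (61.6/z) · log₁₀([Ca²⁺]_out/[Ca²⁺]_in) with z = +2.
= (61.6/2) · log₁₀(1.91/0.000413) = 30.80 · log₁₀(4625)
= 30.80 · (3.6651) = 112.88 mV

113 mV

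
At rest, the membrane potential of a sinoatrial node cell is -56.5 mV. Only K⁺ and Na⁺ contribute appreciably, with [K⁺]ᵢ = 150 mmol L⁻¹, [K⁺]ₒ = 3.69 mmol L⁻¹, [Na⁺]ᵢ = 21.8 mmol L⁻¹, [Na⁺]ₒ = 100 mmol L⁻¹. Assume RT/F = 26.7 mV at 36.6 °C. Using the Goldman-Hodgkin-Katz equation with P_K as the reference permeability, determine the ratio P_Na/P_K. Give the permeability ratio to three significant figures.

Let α = P_Na/P_K. GHK: Vm = 26.7·ln[(Kₒ + α·Naₒ)/(Kᵢ + α·Naᵢ)].
e^(Vm/26.7) = e^(-56.5/26.7) = 0.1205
So 0.1205·(Kᵢ + α·Naᵢ) = Kₒ + α·Naₒ → α = (0.1205·150.0 − 3.69) / (100.0 − 0.1205·21.8)
α = (18.08 − 3.69) / (100.0 − 2.627) = 14.39/97.37 = 0.1477

0.148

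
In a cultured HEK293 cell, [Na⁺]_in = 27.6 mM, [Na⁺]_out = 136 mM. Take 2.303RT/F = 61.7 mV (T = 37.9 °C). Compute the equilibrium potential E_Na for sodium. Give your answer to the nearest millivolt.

E = (61.7/z) · log₁₀([Na⁺]_out/[Na⁺]_in) with z = +1.
= (61.7/1) · log₁₀(136/27.6) = 61.70 · log₁₀(4.928)
= 61.70 · (0.6926) = 42.74 mV

43 mV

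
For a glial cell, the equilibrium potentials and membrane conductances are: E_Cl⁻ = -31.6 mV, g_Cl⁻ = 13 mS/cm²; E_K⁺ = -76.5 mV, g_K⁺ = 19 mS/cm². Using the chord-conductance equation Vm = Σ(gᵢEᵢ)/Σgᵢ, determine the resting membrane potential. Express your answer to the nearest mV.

Σ gᵢEᵢ = 13·(-31.6) + 19·(-76.5) = -1864.30
Σ gᵢ = 13 + 19 = 32
Vm = -1864.30 / 32 = -58.26 mV

-58 mV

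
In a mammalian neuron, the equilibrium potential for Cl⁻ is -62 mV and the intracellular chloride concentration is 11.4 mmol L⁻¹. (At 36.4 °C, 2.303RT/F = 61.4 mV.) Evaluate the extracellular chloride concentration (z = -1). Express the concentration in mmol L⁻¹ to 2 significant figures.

120 mmol L⁻¹

Nernst: E = (61.4/-1) · log₁₀([out]/[in]), so log₁₀([out]/[in]) = -62.0 × -1 / 61.4 = 1.0098.
[out]/[in] = 10^(1.0098) = 10.23.
[out] = 10.23 × 11.4 = 116.6 mmol L⁻¹.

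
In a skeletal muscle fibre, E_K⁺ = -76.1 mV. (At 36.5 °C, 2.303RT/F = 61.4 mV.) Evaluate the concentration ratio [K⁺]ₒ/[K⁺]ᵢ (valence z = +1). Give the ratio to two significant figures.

log₁₀([out]/[in]) = E·z/(61.4) = -76.1 × 1 / 61.4 = -1.2394
[out]/[in] = 10^(-1.2394) = 0.05762

0.058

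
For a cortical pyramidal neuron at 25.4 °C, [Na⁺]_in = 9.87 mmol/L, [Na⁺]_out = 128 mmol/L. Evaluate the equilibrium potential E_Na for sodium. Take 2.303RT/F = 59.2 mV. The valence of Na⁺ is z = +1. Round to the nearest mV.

66 mV

E = (59.2/z) · log₁₀([Na⁺]_out/[Na⁺]_in) with z = +1.
= (59.2/1) · log₁₀(128/9.87) = 59.20 · log₁₀(12.97)
= 59.20 · (1.1129) = 65.88 mV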